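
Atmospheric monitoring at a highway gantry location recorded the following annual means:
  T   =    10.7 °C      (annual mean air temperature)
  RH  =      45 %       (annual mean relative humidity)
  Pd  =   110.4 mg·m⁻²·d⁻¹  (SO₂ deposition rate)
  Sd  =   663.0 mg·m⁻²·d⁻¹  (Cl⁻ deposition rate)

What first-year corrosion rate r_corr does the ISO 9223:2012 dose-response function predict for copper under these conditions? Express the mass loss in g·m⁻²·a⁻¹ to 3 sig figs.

r_corr = 6.70 g·m⁻²·a⁻¹

copper: f(T) = -0.080·(T−10) [T>10 °C] = -0.0560
  Pd branch = 0.0053·Pd^0.26·e^(0.059·RH+f) = 0.2422 μm/a
  Cl⁻ term: 0.01025·663.0^0.27·exp(0.036·45+0.049·10.7) = 0.5056
  r_corr = 0.2422 + 0.5056 = 0.7478 μm/a
Convert to mass loss: 0.7478 μm/a × 8.96 g/cm³ = 6.7 g·m⁻²·a⁻¹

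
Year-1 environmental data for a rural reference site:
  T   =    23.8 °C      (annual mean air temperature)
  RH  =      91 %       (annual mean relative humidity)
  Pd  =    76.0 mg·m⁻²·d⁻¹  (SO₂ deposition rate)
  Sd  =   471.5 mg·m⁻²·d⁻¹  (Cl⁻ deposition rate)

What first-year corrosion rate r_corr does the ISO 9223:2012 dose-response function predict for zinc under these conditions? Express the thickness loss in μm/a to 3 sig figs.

zinc: T>10 °C ⇒ hinge -0.071·(23.8−10) = -0.9798
  SO₂ term: 0.0129·76.0^0.44·exp(0.046·91-0.9798) = 2.141
  Cl⁻ term: 0.0175·471.5^0.57·exp(0.008·91+0.085·23.8) = 9.155
  sum: 2.141 + 9.155 → r_corr = 11.3 μm/a

r_corr = 11.3 μm/a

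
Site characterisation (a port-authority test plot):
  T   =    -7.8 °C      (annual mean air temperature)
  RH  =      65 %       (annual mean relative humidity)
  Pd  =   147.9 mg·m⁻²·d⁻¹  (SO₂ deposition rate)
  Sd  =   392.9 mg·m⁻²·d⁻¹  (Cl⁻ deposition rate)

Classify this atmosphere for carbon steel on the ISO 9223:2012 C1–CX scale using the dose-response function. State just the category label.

C3

carbon steel: f(T) = +0.150·(T−10) [T≤10 °C] = -2.6700
  Pd branch = 1.77·Pd^0.52·e^(0.02·RH+f) = 6.045 μm/a
  Sd branch = 0.102·Sd^0.62·e^(0.033·RH+0.04·T) = 25.89 μm/a
  sum: 6.045 + 25.89 → r_corr = 31.93 μm/a
31.9 μm/a falls in (25, 50] for carbon steel → category C3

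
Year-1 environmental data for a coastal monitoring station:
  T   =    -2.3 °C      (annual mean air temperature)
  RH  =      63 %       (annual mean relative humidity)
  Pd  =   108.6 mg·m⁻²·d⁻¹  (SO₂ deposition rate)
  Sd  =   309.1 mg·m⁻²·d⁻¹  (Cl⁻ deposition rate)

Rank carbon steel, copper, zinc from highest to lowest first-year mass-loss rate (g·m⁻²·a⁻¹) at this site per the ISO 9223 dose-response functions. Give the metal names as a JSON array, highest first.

["carbon steel", "zinc", "copper"]

carbon steel: temperature factor f = +0.150·(-12.3) = -1.8450
  sulphur-dioxide contribution → 11.29 μm/a
  chloride contribution → 26.03 μm/a
  ⇒ r_corr(carbon steel) = 37.31 μm/a
  mass loss = 37.31 μm/a × 7.85 g/cm³ = 292.9 g·m⁻²·a⁻¹
copper: temperature factor f = +0.126·(-12.3) = -1.5498
  sulphur-dioxide contribution → 0.1566 μm/a
  chloride contribution → 0.416 μm/a
  ⇒ r_corr(copper) = 0.5726 μm/a
  mass loss = 0.5726 μm/a × 8.96 g/cm³ = 5.13 g·m⁻²·a⁻¹
zinc: temperature factor f = +0.038·(-12.3) = -0.4674
  sulphur-dioxide contribution → 1.153 μm/a
  chloride contribution → 0.6257 μm/a
  ⇒ r_corr(zinc) = 1.779 μm/a
  mass loss = 1.779 μm/a × 7.14 g/cm³ = 12.7 g·m⁻²·a⁻¹
Ordering by g·m⁻²·a⁻¹: carbon steel (293) > zinc (12.7) > copper (5.13)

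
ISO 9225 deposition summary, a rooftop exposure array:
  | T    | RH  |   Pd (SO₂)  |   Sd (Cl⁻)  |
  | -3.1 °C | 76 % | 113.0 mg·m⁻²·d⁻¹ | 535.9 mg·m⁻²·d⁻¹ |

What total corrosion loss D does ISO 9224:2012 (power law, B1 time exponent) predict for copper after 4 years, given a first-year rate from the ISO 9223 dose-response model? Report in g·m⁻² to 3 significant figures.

copper: f(T) = +0.126·(T−10) [T≤10 °C] = -1.6506
  sulphur-dioxide contribution → 0.308 μm/a
  chloride contribution → 0.741 μm/a
  ⇒ r_corr(copper) = 1.049 μm/a
ISO 9224: D(t) = r_corr · t^b with b = 0.667 (copper, B1)
  D(4) = 1.049 × 4^0.667 = 1.049 × 2.521 = 2.645 μm
  Mass loss = 2.645 μm × 8.96 g/cm³ = 23.7 g·m⁻²

D(4) = 23.7 g·m⁻²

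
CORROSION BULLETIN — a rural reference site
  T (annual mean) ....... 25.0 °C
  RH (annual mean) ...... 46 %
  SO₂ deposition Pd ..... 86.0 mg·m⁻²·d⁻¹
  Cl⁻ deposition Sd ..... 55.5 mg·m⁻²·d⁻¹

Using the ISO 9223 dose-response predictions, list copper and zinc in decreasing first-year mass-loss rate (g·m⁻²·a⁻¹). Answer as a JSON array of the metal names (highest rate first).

copper: f(T) = -0.080·(T−10) [T>10 °C] = -1.2000
  SO₂ term: 0.0053·86.0^0.26·exp(0.059·46-1.2000) = 0.0767
  Sd branch = 0.01025·Sd^0.27·e^(0.036·RH+0.049·T) = 0.5406 μm/a
  sum: 0.0767 + 0.5406 → r_corr = 0.6173 μm/a
  mass loss = 0.6173 μm/a × 8.96 g/cm³ = 5.531 g·m⁻²·a⁻¹
zinc: temperature factor f = -0.071·(15.0) = -1.0650
  SO₂ term: 0.0129·86.0^0.44·exp(0.046·46-1.0650) = 0.2619
  Sd branch = 0.0175·Sd^0.57·e^(0.008·RH+0.085·T) = 2.089 μm/a
  r_corr = 0.2619 + 2.089 = 2.351 μm/a
  mass loss = 2.351 μm/a × 7.14 g/cm³ = 16.79 g·m⁻²·a⁻¹
Ordering by g·m⁻²·a⁻¹: zinc (16.8) > copper (5.53)

["zinc", "copper"]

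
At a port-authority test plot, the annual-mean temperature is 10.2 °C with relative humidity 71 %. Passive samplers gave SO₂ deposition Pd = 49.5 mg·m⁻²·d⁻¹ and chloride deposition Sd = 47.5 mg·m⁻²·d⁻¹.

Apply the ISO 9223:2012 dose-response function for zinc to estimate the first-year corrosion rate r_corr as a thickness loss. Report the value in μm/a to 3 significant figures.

r_corr = 2.52 μm/a

zinc: temperature factor f = -0.071·(0.2) = -0.0142
  Pd branch = 0.0129·Pd^0.44·e^(0.046·RH+f) = 1.855 μm/a
  Sd branch = 0.0175·Sd^0.57·e^(0.008·RH+0.085·T) = 0.6637 μm/a
  sum: 1.855 + 0.6637 → r_corr = 2.519 μm/a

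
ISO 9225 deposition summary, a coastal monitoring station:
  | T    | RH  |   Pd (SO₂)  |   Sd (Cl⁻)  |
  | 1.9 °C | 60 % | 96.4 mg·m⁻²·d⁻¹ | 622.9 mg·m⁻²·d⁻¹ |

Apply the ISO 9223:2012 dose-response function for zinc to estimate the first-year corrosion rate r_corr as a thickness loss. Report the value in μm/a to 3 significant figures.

r_corr = 2.42 μm/a

zinc: f(T) = +0.038·(T−10) [T≤10 °C] = -0.3078
  sulphur-dioxide contribution → 1.118 μm/a
  chloride contribution → 1.302 μm/a
  total first-year rate 2.42 μm/a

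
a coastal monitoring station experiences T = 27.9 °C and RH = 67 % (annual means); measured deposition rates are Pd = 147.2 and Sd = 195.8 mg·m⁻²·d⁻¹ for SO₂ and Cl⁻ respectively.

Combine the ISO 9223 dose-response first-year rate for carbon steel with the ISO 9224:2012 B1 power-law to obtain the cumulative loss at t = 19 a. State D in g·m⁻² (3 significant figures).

carbon steel: temperature factor f = -0.054·(17.9) = -0.9666
  Pd branch = 1.77·Pd^0.52·e^(0.02·RH+f) = 34.47 μm/a
  Cl⁻ term: 0.102·195.8^0.62·exp(0.033·67+0.04·27.9) = 74.89
  sum: 34.47 + 74.89 → r_corr = 109.4 μm/a
Power-law: D(19) = r_corr · 19^0.523
  D(19) = 109.4 × 19^0.523 = 109.4 × 4.664 = 510.1 μm
  Mass loss = 510.1 μm × 7.85 g/cm³ = 4004 g·m⁻²

D(19) = 4.00e+03 g·m⁻²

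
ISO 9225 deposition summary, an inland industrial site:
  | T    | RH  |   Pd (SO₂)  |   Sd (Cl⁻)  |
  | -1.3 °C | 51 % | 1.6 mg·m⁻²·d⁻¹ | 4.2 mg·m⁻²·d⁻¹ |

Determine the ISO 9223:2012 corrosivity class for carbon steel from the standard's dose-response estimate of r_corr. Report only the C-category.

C2

carbon steel: f(T) = +0.150·(T−10) [T≤10 °C] = -1.6950
  Pd branch = 1.77·Pd^0.52·e^(0.02·RH+f) = 1.151 μm/a
  Cl⁻ term: 0.102·4.2^0.62·exp(0.033·51+0.04·-1.3) = 1.269
  r_corr = 1.151 + 1.269 = 2.419 μm/a
ISO 9223 Table 2 (carbon steel): 1.3 < 2.42 ≤ 25 μm/a ⇒ C2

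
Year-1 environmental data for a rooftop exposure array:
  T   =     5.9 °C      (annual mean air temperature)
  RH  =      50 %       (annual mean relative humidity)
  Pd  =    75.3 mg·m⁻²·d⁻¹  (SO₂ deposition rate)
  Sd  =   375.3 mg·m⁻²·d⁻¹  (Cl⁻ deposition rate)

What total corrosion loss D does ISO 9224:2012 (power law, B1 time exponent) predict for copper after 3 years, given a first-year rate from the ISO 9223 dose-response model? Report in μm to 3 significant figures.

copper: f(T) = +0.126·(T−10) [T≤10 °C] = -0.5166
  sulphur-dioxide contribution → 0.1858 μm/a
  chloride contribution → 0.4103 μm/a
  ⇒ r_corr(copper) = 0.5961 μm/a
ISO 9224: D(t) = r_corr · t^b with b = 0.667 (copper, B1)
  D(3) = 0.5961 × 3^0.667 = 0.5961 × 2.081 = 1.24 μm

D(3) = 1.24 μm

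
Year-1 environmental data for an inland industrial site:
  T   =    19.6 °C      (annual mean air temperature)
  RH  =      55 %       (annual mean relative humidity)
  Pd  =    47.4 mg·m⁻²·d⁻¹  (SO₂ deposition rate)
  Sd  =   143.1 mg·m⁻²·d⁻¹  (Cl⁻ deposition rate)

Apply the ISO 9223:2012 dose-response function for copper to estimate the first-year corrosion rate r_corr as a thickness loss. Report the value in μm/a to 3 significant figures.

copper: T>10 °C ⇒ hinge -0.080·(19.6−10) = -0.7680
  Pd branch = 0.0053·Pd^0.26·e^(0.059·RH+f) = 0.1721 μm/a
  Sd branch = 0.01025·Sd^0.27·e^(0.036·RH+0.049·T) = 0.7409 μm/a
  sum: 0.1721 + 0.7409 → r_corr = 0.913 μm/a

r_corr = 0.913 μm/a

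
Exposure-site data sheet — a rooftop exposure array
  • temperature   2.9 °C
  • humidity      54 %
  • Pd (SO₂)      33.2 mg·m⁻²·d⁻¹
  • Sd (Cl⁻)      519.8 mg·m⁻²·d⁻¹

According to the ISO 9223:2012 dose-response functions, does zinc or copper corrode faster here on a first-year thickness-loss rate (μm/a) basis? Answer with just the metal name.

zinc: T≤10 °C ⇒ hinge +0.038·(2.9−10) = -0.2698
  SO₂ term: 0.0129·33.2^0.44·exp(0.046·54-0.2698) = 0.5514
  Sd branch = 0.0175·Sd^0.57·e^(0.008·RH+0.085·T) = 1.218 μm/a
  sum: 0.5514 + 1.218 → r_corr = 1.77 μm/a
copper: f(T) = +0.126·(T−10) [T≤10 °C] = -0.8946
  Pd branch = 0.0053·Pd^0.26·e^(0.059·RH+f) = 0.1303 μm/a
  Sd branch = 0.01025·Sd^0.27·e^(0.036·RH+0.049·T) = 0.4467 μm/a
  r_corr = 0.1303 + 0.4467 = 0.577 μm/a
Ordering by μm/a: zinc (1.77) > copper (0.577)

zinc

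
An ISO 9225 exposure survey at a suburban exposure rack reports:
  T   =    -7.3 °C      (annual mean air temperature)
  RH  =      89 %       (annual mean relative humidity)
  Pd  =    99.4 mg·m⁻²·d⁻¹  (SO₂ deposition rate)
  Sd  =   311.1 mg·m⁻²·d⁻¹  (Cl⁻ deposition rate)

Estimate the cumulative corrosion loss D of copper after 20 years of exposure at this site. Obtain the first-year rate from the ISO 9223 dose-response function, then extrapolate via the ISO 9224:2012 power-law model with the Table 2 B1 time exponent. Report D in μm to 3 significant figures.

D(20) = 8.92 μm

copper: T≤10 °C ⇒ hinge +0.126·(-7.3−10) = -2.1798
  SO₂ term: 0.0053·99.4^0.26·exp(0.059·89-2.1798) = 0.3779
  Cl⁻ term: 0.01025·311.1^0.27·exp(0.036·89+0.049·-7.3) = 0.8316
  r_corr = 0.3779 + 0.8316 = 1.21 μm/a
Power-law: D(20) = r_corr · 20^0.667
  D(20) = 1.21 × 20^0.667 = 1.21 × 7.375 = 8.921 μm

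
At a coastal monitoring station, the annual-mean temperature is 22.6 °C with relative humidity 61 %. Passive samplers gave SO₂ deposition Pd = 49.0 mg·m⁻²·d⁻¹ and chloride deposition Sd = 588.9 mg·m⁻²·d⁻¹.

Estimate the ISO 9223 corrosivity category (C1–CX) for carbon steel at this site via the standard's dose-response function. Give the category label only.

C5

carbon steel: f(T) = -0.054·(T−10) [T>10 °C] = -0.6804
  sulphur-dioxide contribution → 22.97 μm/a
  chloride contribution → 98.37 μm/a
  total first-year rate 121.3 μm/a
ISO 9223 Table 2 (carbon steel): 80 < 121 ≤ 200 μm/a ⇒ C5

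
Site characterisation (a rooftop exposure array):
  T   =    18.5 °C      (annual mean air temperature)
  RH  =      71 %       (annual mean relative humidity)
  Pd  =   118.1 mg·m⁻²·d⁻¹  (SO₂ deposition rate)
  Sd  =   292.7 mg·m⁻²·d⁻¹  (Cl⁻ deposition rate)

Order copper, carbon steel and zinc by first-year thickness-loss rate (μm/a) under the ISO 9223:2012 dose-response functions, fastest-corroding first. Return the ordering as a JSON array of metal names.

["carbon steel", "zinc", "copper"]

copper: T>10 °C ⇒ hinge -0.080·(18.5−10) = -0.6800
  Pd branch = 0.0053·Pd^0.26·e^(0.059·RH+f) = 0.6124 μm/a
  Cl⁻ term: 0.01025·292.7^0.27·exp(0.036·71+0.049·18.5) = 1.515
  r_corr = 0.6124 + 1.515 = 2.127 μm/a
carbon steel: temperature factor f = -0.054·(8.5) = -0.4590
  Pd branch = 1.77·Pd^0.52·e^(0.02·RH+f) = 55.32 μm/a
  Cl⁻ term: 0.102·292.7^0.62·exp(0.033·71+0.04·18.5) = 75.29
  r_corr = 55.32 + 75.29 = 130.6 μm/a
zinc: f(T) = -0.071·(T−10) [T>10 °C] = -0.6035
  Pd branch = 0.0129·Pd^0.44·e^(0.046·RH+f) = 1.509 μm/a
  Cl⁻ term: 0.0175·292.7^0.57·exp(0.008·71+0.085·18.5) = 3.789
  r_corr = 1.509 + 3.789 = 5.298 μm/a
Ordering by μm/a: carbon steel (131) > zinc (5.3) > copper (2.13)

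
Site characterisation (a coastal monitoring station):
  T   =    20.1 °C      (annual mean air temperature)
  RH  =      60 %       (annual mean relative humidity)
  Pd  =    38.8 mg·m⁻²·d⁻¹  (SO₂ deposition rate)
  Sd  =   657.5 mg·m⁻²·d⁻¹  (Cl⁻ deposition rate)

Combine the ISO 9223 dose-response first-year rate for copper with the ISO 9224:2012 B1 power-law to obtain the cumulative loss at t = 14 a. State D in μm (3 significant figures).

D(14) = 9.20 μm

copper: T>10 °C ⇒ hinge -0.080·(20.1−10) = -0.8080
  sulphur-dioxide contribution → 0.2108 μm/a
  chloride contribution → 1.372 μm/a
  total first-year rate 1.583 μm/a
Power-law: D(14) = r_corr · 14^0.667
  D(14) = 1.583 × 14^0.667 = 1.583 × 5.814 = 9.202 μm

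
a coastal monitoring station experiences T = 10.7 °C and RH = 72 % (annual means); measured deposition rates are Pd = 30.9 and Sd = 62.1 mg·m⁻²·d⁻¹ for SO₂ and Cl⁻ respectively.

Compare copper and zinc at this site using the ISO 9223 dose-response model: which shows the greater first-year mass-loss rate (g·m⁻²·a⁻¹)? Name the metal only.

copper: temperature factor f = -0.080·(0.7) = -0.0560
  sulphur-dioxide contribution → 0.8555 μm/a
  chloride contribution → 0.7051 μm/a
  total first-year rate 1.561 μm/a
  mass loss = 1.561 μm/a × 8.96 g/cm³ = 13.98 g·m⁻²·a⁻¹
zinc: f(T) = -0.071·(T−10) [T>10 °C] = -0.0497
  sulphur-dioxide contribution → 1.524 μm/a
  chloride contribution → 0.8133 μm/a
  ⇒ r_corr(zinc) = 2.337 μm/a
  mass loss = 2.337 μm/a × 7.14 g/cm³ = 16.69 g·m⁻²·a⁻¹
Ordering by g·m⁻²·a⁻¹: zinc (16.7) > copper (14)

zinc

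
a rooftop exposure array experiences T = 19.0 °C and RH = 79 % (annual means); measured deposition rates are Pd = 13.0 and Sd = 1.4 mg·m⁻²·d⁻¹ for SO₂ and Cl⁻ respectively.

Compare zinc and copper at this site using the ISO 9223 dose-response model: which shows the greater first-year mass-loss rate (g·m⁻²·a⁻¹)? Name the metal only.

zinc: temperature factor f = -0.071·(9.0) = -0.6390
  Pd branch = 0.0129·Pd^0.44·e^(0.046·RH+f) = 0.797 μm/a
  Sd branch = 0.0175·Sd^0.57·e^(0.008·RH+0.085·T) = 0.2005 μm/a
  r_corr = 0.797 + 0.2005 = 0.9975 μm/a
  mass loss = 0.9975 μm/a × 7.14 g/cm³ = 7.122 g·m⁻²·a⁻¹
copper: f(T) = -0.080·(T−10) [T>10 °C] = -0.7200
  SO₂ term: 0.0053·13.0^0.26·exp(0.059·79-0.7200) = 0.5314
  Cl⁻ term: 0.01025·1.4^0.27·exp(0.036·79+0.049·19.0) = 0.4894
  r_corr = 0.5314 + 0.4894 = 1.021 μm/a
  mass loss = 1.021 μm/a × 8.96 g/cm³ = 9.147 g·m⁻²·a⁻¹
Ordering by g·m⁻²·a⁻¹: copper (9.15) > zinc (7.12)

copper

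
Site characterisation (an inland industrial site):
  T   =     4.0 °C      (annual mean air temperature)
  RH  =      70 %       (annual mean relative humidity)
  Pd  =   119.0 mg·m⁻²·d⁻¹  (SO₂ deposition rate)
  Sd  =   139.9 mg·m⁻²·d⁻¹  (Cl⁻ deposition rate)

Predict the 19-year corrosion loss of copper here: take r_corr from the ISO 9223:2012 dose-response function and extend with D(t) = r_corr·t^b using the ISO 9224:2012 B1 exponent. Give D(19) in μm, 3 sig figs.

copper: f(T) = +0.126·(T−10) [T≤10 °C] = -0.7560
  sulphur-dioxide contribution → 0.5361 μm/a
  chloride contribution → 0.5884 μm/a
  ⇒ r_corr(copper) = 1.124 μm/a
ISO 9224: D(t) = r_corr · t^b with b = 0.667 (copper, B1)
  D(19) = 1.124 × 19^0.667 = 1.124 × 7.127 = 8.014 μm

D(19) = 8.01 μm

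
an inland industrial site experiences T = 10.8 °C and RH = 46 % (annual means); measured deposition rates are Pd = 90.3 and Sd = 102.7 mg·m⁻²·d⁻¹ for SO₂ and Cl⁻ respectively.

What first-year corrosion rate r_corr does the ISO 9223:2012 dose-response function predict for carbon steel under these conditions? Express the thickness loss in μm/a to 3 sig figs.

r_corr = 56.9 μm/a

carbon steel: f(T) = -0.054·(T−10) [T>10 °C] = -0.0432
  SO₂ term: 1.77·90.3^0.52·exp(0.02·46-0.0432) = 44.23
  Cl⁻ term: 0.102·102.7^0.62·exp(0.033·46+0.04·10.8) = 12.67
  r_corr = 44.23 + 12.67 = 56.9 μm/a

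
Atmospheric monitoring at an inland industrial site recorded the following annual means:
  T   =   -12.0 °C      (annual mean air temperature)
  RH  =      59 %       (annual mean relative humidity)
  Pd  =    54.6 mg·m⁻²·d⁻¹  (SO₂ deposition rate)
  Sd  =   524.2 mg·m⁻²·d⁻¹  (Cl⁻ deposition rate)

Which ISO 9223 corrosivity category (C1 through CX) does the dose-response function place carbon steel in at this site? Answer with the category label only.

carbon steel: f(T) = +0.150·(T−10) [T≤10 °C] = -3.3000
  Pd branch = 1.77·Pd^0.52·e^(0.02·RH+f) = 1.701 μm/a
  Sd branch = 0.102·Sd^0.62·e^(0.033·RH+0.04·T) = 21.47 μm/a
  sum: 1.701 + 21.47 → r_corr = 23.17 μm/a
Category bounds: 1.3…25 μm/a bracket r_corr ⇒ C2

C2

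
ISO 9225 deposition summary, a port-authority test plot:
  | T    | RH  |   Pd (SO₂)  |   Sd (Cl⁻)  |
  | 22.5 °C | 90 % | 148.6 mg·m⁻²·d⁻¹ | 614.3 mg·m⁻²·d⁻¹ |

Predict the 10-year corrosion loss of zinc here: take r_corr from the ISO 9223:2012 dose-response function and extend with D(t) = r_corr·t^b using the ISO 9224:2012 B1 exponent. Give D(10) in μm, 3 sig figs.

D(10) = 81.1 μm

zinc: T>10 °C ⇒ hinge -0.071·(22.5−10) = -0.8875
  sulphur-dioxide contribution → 3.012 μm/a
  chloride contribution → 9.456 μm/a
  total first-year rate 12.47 μm/a
ISO 9224: D(t) = r_corr · t^b with b = 0.813 (zinc, B1)
  D(10) = 12.47 × 10^0.813 = 12.47 × 6.501 = 81.05 μm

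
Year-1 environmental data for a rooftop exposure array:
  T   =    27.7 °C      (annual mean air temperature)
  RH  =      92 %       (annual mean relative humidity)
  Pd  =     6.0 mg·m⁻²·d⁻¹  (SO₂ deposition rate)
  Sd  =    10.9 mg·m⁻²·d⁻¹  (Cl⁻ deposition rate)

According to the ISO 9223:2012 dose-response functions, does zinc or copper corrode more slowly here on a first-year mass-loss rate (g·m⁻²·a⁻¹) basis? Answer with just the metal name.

zinc

zinc: f(T) = -0.071·(T−10) [T>10 °C] = -1.2567
  Pd branch = 0.0129·Pd^0.44·e^(0.046·RH+f) = 0.5561 μm/a
  Sd branch = 0.0175·Sd^0.57·e^(0.008·RH+0.085·T) = 1.502 μm/a
  r_corr = 0.5561 + 1.502 = 2.058 μm/a
  mass loss = 2.058 μm/a × 7.14 g/cm³ = 14.69 g·m⁻²·a⁻¹
copper: T>10 °C ⇒ hinge -0.080·(27.7−10) = -1.4160
  SO₂ term: 0.0053·6.0^0.26·exp(0.059·92-1.4160) = 0.4666
  Cl⁻ term: 0.01025·10.9^0.27·exp(0.036·92+0.049·27.7) = 2.083
  r_corr = 0.4666 + 2.083 = 2.55 μm/a
  mass loss = 2.55 μm/a × 8.96 g/cm³ = 22.84 g·m⁻²·a⁻¹
Ordering by g·m⁻²·a⁻¹: copper (22.8) > zinc (14.7)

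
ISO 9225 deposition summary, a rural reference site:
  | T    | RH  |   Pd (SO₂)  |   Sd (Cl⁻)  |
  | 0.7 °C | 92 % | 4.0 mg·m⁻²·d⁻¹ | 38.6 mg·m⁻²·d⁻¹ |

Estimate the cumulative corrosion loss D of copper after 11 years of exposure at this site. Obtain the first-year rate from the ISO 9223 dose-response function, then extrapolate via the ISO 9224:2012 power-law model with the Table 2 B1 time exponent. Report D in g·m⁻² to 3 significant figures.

D(11) = 58.4 g·m⁻²

copper: temperature factor f = +0.126·(-9.3) = -1.1718
  Pd branch = 0.0053·Pd^0.26·e^(0.059·RH+f) = 0.5361 μm/a
  Cl⁻ term: 0.01025·38.6^0.27·exp(0.036·92+0.049·0.7) = 0.7805
  r_corr = 0.5361 + 0.7805 = 1.317 μm/a
Power-law: D(11) = r_corr · 11^0.667
  D(11) = 1.317 × 11^0.667 = 1.317 × 4.95 = 6.517 μm
  Mass loss = 6.517 μm × 8.96 g/cm³ = 58.4 g·m⁻²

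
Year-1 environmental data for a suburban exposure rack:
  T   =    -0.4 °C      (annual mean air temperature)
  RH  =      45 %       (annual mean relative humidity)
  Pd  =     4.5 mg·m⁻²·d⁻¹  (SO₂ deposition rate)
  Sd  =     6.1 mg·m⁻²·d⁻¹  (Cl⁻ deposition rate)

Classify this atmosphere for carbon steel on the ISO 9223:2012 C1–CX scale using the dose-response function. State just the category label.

carbon steel: f(T) = +0.150·(T−10) [T≤10 °C] = -1.5600
  SO₂ term: 1.77·4.5^0.52·exp(0.02·45-1.5600) = 2
  Cl⁻ term: 0.102·6.1^0.62·exp(0.033·45+0.04·-0.4) = 1.36
  r_corr = 2 + 1.36 = 3.36 μm/a
Category bounds: 1.3…25 μm/a bracket r_corr ⇒ C2

C2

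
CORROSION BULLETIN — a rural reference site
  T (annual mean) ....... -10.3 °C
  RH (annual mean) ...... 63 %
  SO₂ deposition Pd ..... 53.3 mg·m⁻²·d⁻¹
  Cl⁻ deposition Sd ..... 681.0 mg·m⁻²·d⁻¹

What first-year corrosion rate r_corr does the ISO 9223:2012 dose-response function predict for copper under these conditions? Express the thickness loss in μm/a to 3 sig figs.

copper: f(T) = +0.126·(T−10) [T≤10 °C] = -2.5578
  Pd branch = 0.0053·Pd^0.26·e^(0.059·RH+f) = 0.0475 μm/a
  Cl⁻ term: 0.01025·681.0^0.27·exp(0.036·63+0.049·-10.3) = 0.3479
  r_corr = 0.0475 + 0.3479 = 0.3954 μm/a

r_corr = 0.395 μm/a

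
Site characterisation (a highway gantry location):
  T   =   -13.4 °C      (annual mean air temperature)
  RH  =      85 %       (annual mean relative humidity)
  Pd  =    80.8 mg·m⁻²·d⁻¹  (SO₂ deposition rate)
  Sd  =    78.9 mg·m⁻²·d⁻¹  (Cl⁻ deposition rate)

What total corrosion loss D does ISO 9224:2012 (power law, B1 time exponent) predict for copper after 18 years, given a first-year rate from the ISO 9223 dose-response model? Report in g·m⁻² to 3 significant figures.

copper: f(T) = +0.126·(T−10) [T≤10 °C] = -2.9484
  SO₂ term: 0.0053·80.8^0.26·exp(0.059·85-2.9484) = 0.1311
  Sd branch = 0.01025·Sd^0.27·e^(0.036·RH+0.049·T) = 0.3687 μm/a
  r_corr = 0.1311 + 0.3687 = 0.4999 μm/a
Power-law: D(18) = r_corr · 18^0.667
  D(18) = 0.4999 × 18^0.667 = 0.4999 × 6.875 = 3.437 μm
  Mass loss = 3.437 μm × 8.96 g/cm³ = 30.79 g·m⁻²

D(18) = 30.8 g·m⁻²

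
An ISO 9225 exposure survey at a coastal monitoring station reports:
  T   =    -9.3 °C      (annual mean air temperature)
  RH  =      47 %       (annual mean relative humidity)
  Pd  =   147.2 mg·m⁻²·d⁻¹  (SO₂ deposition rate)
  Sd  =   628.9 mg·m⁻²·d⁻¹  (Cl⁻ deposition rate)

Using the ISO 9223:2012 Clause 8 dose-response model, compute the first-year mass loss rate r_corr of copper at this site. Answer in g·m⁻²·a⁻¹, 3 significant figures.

r_corr = 2.05 g·m⁻²·a⁻¹

copper: f(T) = +0.126·(T−10) [T≤10 °C] = -2.4318
  SO₂ term: 0.0053·147.2^0.26·exp(0.059·47-2.4318) = 0.0273
  Sd branch = 0.01025·Sd^0.27·e^(0.036·RH+0.049·T) = 0.201 μm/a
  r_corr = 0.0273 + 0.201 = 0.2283 μm/a
Convert to mass loss: 0.2283 μm/a × 8.96 g/cm³ = 2.046 g·m⁻²·a⁻¹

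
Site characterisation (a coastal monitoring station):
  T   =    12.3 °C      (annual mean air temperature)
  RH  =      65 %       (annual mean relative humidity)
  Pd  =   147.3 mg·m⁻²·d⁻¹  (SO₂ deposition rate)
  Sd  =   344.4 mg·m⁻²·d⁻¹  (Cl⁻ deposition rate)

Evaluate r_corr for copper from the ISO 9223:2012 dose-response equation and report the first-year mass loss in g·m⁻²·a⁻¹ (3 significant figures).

copper: f(T) = -0.080·(T−10) [T>10 °C] = -0.1840
  SO₂ term: 0.0053·147.3^0.26·exp(0.059·65-0.1840) = 0.7475
  Cl⁻ term: 0.01025·344.4^0.27·exp(0.036·65+0.049·12.3) = 0.9413
  r_corr = 0.7475 + 0.9413 = 1.689 μm/a
Convert to mass loss: 1.689 μm/a × 8.96 g/cm³ = 15.13 g·m⁻²·a⁻¹

r_corr = 15.1 g·m⁻²·a⁻¹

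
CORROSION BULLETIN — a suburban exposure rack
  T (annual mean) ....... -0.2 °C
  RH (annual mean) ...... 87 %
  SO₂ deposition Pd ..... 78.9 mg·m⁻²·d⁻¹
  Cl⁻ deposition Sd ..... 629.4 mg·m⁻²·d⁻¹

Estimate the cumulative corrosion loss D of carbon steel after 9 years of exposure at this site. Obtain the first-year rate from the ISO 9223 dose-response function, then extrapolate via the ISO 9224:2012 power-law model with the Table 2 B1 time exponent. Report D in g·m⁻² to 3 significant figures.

carbon steel: T≤10 °C ⇒ hinge +0.150·(-0.2−10) = -1.5300
  Pd branch = 1.77·Pd^0.52·e^(0.02·RH+f) = 21.17 μm/a
  Sd branch = 0.102·Sd^0.62·e^(0.033·RH+0.04·T) = 97.12 μm/a
  r_corr = 21.17 + 97.12 = 118.3 μm/a
Power-law: D(9) = r_corr · 9^0.523
  D(9) = 118.3 × 9^0.523 = 118.3 × 3.156 = 373.3 μm
  Mass loss = 373.3 μm × 7.85 g/cm³ = 2930 g·m⁻²

D(9) = 2.93e+03 g·m⁻²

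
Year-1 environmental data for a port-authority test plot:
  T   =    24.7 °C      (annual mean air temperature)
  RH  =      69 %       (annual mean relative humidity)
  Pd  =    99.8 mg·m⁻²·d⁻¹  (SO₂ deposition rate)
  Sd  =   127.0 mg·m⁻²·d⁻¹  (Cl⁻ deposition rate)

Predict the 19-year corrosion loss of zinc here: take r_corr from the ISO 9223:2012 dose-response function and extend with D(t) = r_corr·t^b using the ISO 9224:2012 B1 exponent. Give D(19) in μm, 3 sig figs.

D(19) = 52.0 μm

zinc: T>10 °C ⇒ hinge -0.071·(24.7−10) = -1.0437
  Pd branch = 0.0129·Pd^0.44·e^(0.046·RH+f) = 0.823 μm/a
  Sd branch = 0.0175·Sd^0.57·e^(0.008·RH+0.085·T) = 3.924 μm/a
  sum: 0.823 + 3.924 → r_corr = 4.747 μm/a
ISO 9224: D(t) = r_corr · t^b with b = 0.813 (zinc, B1)
  D(19) = 4.747 × 19^0.813 = 4.747 × 10.96 = 52.01 μm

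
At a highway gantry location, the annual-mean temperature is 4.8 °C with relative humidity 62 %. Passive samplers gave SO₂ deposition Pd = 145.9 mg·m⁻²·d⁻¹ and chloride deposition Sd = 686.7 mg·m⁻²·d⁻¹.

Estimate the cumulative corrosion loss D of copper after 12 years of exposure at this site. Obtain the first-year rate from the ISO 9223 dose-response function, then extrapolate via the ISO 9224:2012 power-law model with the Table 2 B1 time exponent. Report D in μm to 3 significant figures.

D(12) = 5.74 μm

copper: temperature factor f = +0.126·(-5.2) = -0.6552
  Pd branch = 0.0053·Pd^0.26·e^(0.059·RH+f) = 0.39 μm/a
  Cl⁻ term: 0.01025·686.7^0.27·exp(0.036·62+0.049·4.8) = 0.7049
  sum: 0.39 + 0.7049 → r_corr = 1.095 μm/a
Long-term exponent b (ISO 9224 Table 2, B1) = 0.667
  D(12) = 1.095 × 12^0.667 = 1.095 × 5.246 = 5.744 μm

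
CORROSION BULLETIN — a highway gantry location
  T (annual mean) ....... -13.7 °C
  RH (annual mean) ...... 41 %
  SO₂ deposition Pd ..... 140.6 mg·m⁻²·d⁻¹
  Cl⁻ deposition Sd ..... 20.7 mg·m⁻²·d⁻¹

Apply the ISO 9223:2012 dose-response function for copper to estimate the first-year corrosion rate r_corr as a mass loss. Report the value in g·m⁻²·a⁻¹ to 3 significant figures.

r_corr = 0.563 g·m⁻²·a⁻¹

copper: f(T) = +0.126·(T−10) [T≤10 °C] = -2.9862
  sulphur-dioxide contribution → 0.01087 μm/a
  chloride contribution → 0.05194 μm/a
  total first-year rate 0.06282 μm/a
Convert to mass loss: 0.06282 μm/a × 8.96 g/cm³ = 0.5628 g·m⁻²·a⁻¹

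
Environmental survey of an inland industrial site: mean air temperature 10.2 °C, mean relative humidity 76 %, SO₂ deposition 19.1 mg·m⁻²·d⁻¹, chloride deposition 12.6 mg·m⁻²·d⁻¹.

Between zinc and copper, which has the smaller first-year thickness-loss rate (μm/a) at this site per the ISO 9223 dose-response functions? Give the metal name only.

copper

zinc: T>10 °C ⇒ hinge -0.071·(10.2−10) = -0.0142
  sulphur-dioxide contribution → 1.536 μm/a
  chloride contribution → 0.3242 μm/a
  ⇒ r_corr(zinc) = 1.86 μm/a
copper: T>10 °C ⇒ hinge -0.080·(10.2−10) = -0.0160
  sulphur-dioxide contribution → 0.9949 μm/a
  chloride contribution → 0.5166 μm/a
  total first-year rate 1.511 μm/a
Ordering by μm/a: zinc (1.86) > copper (1.51)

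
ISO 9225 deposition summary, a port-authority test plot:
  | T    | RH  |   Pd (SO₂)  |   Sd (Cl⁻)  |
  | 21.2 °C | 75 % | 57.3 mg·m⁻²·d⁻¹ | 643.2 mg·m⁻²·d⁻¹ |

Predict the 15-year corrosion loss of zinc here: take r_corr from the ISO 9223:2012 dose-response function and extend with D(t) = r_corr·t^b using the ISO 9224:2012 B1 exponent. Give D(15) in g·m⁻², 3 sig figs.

D(15) = 568 g·m⁻²

zinc: T>10 °C ⇒ hinge -0.071·(21.2−10) = -0.7952
  sulphur-dioxide contribution → 1.089 μm/a
  chloride contribution → 7.709 μm/a
  total first-year rate 8.798 μm/a
Long-term exponent b (ISO 9224 Table 2, B1) = 0.813
  D(15) = 8.798 × 15^0.813 = 8.798 × 9.04 = 79.53 μm
  Mass loss = 79.53 μm × 7.14 g/cm³ = 567.9 g·m⁻²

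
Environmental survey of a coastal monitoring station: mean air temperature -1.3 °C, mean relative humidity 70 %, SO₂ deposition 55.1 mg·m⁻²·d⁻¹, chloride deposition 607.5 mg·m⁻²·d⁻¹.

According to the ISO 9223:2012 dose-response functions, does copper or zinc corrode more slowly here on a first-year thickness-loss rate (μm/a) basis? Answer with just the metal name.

copper: temperature factor f = +0.126·(-11.3) = -1.4238
  SO₂ term: 0.0053·55.1^0.26·exp(0.059·70-1.4238) = 0.225
  Sd branch = 0.01025·Sd^0.27·e^(0.036·RH+0.049·T) = 0.6746 μm/a
  sum: 0.225 + 0.6746 → r_corr = 0.8996 μm/a
zinc: T≤10 °C ⇒ hinge +0.038·(-1.3−10) = -0.4294
  SO₂ term: 0.0129·55.1^0.44·exp(0.046·70-0.4294) = 1.226
  Sd branch = 0.0175·Sd^0.57·e^(0.008·RH+0.085·T) = 1.059 μm/a
  r_corr = 1.226 + 1.059 = 2.285 μm/a
Ordering by μm/a: zinc (2.29) > copper (0.9)

copper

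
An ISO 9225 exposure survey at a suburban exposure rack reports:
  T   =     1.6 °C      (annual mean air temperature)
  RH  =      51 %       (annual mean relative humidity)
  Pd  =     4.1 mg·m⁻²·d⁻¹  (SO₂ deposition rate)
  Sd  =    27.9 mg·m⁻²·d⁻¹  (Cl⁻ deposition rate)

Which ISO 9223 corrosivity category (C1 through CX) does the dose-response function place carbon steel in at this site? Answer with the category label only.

carbon steel: temperature factor f = +0.150·(-8.4) = -1.2600
  Pd branch = 1.77·Pd^0.52·e^(0.02·RH+f) = 2.9 μm/a
  Cl⁻ term: 0.102·27.9^0.62·exp(0.033·51+0.04·1.6) = 4.609
  sum: 2.9 + 4.609 → r_corr = 7.509 μm/a
7.51 μm/a falls in (1.3, 25] for carbon steel → category C2

C2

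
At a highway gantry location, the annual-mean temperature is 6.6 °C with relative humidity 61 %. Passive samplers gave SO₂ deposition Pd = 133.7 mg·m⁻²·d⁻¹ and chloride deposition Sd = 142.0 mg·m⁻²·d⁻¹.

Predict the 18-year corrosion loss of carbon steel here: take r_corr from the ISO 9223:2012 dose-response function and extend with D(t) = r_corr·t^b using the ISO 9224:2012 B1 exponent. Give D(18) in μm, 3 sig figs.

carbon steel: T≤10 °C ⇒ hinge +0.150·(6.6−10) = -0.5100
  SO₂ term: 1.77·133.7^0.52·exp(0.02·61-0.5100) = 45.91
  Cl⁻ term: 0.102·142.0^0.62·exp(0.033·61+0.04·6.6) = 21.47
  sum: 45.91 + 21.47 → r_corr = 67.38 μm/a
Power-law: D(18) = r_corr · 18^0.523
  D(18) = 67.38 × 18^0.523 = 67.38 × 4.534 = 305.5 μm

D(18) = 306 μm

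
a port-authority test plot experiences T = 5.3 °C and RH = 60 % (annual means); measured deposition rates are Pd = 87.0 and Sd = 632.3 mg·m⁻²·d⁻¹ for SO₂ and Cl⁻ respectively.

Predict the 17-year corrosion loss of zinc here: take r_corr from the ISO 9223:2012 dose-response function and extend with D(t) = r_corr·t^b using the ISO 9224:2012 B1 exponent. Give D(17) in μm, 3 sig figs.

D(17) = 29.7 μm

zinc: temperature factor f = +0.038·(-4.7) = -0.1786
  SO₂ term: 0.0129·87.0^0.44·exp(0.046·60-0.1786) = 1.216
  Cl⁻ term: 0.0175·632.3^0.57·exp(0.008·60+0.085·5.3) = 1.753
  sum: 1.216 + 1.753 → r_corr = 2.969 μm/a
ISO 9224: D(t) = r_corr · t^b with b = 0.813 (zinc, B1)
  D(17) = 2.969 × 17^0.813 = 2.969 × 10.01 = 29.71 μm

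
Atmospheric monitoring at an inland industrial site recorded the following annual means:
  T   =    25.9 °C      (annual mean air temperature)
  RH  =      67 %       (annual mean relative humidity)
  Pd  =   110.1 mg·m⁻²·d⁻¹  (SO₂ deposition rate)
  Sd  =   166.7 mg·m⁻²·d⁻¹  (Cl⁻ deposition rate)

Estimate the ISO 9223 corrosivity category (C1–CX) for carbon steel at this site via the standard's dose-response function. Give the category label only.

carbon steel: temperature factor f = -0.054·(15.9) = -0.8586
  sulphur-dioxide contribution → 33.02 μm/a
  chloride contribution → 62.57 μm/a
  ⇒ r_corr(carbon steel) = 95.59 μm/a
95.6 μm/a falls in (80, 200] for carbon steel → category C5

C5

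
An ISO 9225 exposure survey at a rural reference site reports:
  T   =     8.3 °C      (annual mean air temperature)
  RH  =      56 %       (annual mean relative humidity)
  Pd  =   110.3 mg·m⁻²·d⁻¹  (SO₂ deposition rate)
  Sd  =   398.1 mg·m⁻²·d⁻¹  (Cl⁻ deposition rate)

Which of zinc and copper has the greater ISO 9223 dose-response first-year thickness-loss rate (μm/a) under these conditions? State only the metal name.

zinc

zinc: f(T) = +0.038·(T−10) [T≤10 °C] = -0.0646
  sulphur-dioxide contribution → 1.259 μm/a
  chloride contribution → 1.683 μm/a
  ⇒ r_corr(zinc) = 2.942 μm/a
copper: T≤10 °C ⇒ hinge +0.126·(8.3−10) = -0.2142
  sulphur-dioxide contribution → 0.3956 μm/a
  chloride contribution → 0.582 μm/a
  ⇒ r_corr(copper) = 0.9775 μm/a
Ordering by μm/a: zinc (2.94) > copper (0.978)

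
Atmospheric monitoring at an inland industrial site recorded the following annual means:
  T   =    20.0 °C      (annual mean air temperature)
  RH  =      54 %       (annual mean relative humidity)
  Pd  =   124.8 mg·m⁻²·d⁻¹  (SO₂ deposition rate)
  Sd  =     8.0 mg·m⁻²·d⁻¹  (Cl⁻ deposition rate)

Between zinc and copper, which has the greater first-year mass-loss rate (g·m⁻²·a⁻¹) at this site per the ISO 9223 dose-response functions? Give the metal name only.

zinc

zinc: f(T) = -0.071·(T−10) [T>10 °C] = -0.7100
  Pd branch = 0.0129·Pd^0.44·e^(0.046·RH+f) = 0.6359 μm/a
  Cl⁻ term: 0.0175·8.0^0.57·exp(0.008·54+0.085·20.0) = 0.4827
  sum: 0.6359 + 0.4827 → r_corr = 1.119 μm/a
  mass loss = 1.119 μm/a × 7.14 g/cm³ = 7.987 g·m⁻²·a⁻¹
copper: f(T) = -0.080·(T−10) [T>10 °C] = -0.8000
  SO₂ term: 0.0053·124.8^0.26·exp(0.059·54-0.8000) = 0.2021
  Cl⁻ term: 0.01025·8.0^0.27·exp(0.036·54+0.049·20.0) = 0.3345
  r_corr = 0.2021 + 0.3345 = 0.5366 μm/a
  mass loss = 0.5366 μm/a × 8.96 g/cm³ = 4.808 g·m⁻²·a⁻¹
Ordering by g·m⁻²·a⁻¹: zinc (7.99) > copper (4.81)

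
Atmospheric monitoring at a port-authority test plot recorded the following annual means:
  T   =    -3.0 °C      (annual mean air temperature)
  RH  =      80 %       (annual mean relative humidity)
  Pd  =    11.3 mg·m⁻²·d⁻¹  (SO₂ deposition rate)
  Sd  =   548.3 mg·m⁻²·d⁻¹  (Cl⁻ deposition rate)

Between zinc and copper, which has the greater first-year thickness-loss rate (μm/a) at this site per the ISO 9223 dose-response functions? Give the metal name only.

zinc

zinc: T≤10 °C ⇒ hinge +0.038·(-3.0−10) = -0.4940
  SO₂ term: 0.0129·11.3^0.44·exp(0.046·80-0.4940) = 0.907
  Sd branch = 0.0175·Sd^0.57·e^(0.008·RH+0.085·T) = 0.9364 μm/a
  r_corr = 0.907 + 0.9364 = 1.843 μm/a
copper: f(T) = +0.126·(T−10) [T≤10 °C] = -1.6380
  SO₂ term: 0.0053·11.3^0.26·exp(0.059·80-1.6380) = 0.2171
  Cl⁻ term: 0.01025·548.3^0.27·exp(0.036·80+0.049·-3.0) = 0.8653
  r_corr = 0.2171 + 0.8653 = 1.082 μm/a
Ordering by μm/a: zinc (1.84) > copper (1.08)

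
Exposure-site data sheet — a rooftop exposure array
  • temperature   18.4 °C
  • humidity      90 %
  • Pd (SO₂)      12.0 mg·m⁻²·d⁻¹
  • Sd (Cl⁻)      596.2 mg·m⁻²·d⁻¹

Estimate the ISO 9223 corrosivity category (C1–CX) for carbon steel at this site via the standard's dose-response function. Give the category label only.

CX

carbon steel: temperature factor f = -0.054·(8.4) = -0.4536
  sulphur-dioxide contribution → 24.77 μm/a
  chloride contribution → 218.2 μm/a
  total first-year rate 243 μm/a
ISO 9223 Table 2 (carbon steel): 200 < 243 ≤ 700 μm/a ⇒ CX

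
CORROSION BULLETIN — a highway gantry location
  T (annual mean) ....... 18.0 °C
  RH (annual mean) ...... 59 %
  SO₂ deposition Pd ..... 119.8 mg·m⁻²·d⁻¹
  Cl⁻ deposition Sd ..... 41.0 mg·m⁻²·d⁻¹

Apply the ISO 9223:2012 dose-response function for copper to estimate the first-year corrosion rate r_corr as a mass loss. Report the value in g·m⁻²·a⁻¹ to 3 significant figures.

copper: T>10 °C ⇒ hinge -0.080·(18.0−10) = -0.6400
  Pd branch = 0.0053·Pd^0.26·e^(0.059·RH+f) = 0.3151 μm/a
  Cl⁻ term: 0.01025·41.0^0.27·exp(0.036·59+0.049·18.0) = 0.5645
  r_corr = 0.3151 + 0.5645 = 0.8796 μm/a
Convert to mass loss: 0.8796 μm/a × 8.96 g/cm³ = 7.882 g·m⁻²·a⁻¹

r_corr = 7.88 g·m⁻²·a⁻¹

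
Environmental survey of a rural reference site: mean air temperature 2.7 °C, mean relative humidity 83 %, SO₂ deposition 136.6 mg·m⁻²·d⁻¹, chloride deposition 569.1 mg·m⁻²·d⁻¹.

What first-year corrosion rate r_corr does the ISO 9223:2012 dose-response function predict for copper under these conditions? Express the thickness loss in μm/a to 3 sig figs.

r_corr = 2.30 μm/a

copper: temperature factor f = +0.126·(-7.3) = -0.9198
  Pd branch = 0.0053·Pd^0.26·e^(0.059·RH+f) = 1.016 μm/a
  Cl⁻ term: 0.01025·569.1^0.27·exp(0.036·83+0.049·2.7) = 1.288
  r_corr = 1.016 + 1.288 = 2.303 μm/a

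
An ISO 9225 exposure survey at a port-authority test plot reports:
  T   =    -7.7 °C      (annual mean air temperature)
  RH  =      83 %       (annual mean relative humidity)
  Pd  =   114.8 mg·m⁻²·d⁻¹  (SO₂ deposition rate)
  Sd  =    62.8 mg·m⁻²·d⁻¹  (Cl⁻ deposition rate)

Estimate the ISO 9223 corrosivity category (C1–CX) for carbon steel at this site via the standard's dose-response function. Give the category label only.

C2

carbon steel: T≤10 °C ⇒ hinge +0.150·(-7.7−10) = -2.6550
  Pd branch = 1.77·Pd^0.52·e^(0.02·RH+f) = 7.709 μm/a
  Sd branch = 0.102·Sd^0.62·e^(0.033·RH+0.04·T) = 15.1 μm/a
  r_corr = 7.709 + 15.1 = 22.81 μm/a
22.8 μm/a falls in (1.3, 25] for carbon steel → category C2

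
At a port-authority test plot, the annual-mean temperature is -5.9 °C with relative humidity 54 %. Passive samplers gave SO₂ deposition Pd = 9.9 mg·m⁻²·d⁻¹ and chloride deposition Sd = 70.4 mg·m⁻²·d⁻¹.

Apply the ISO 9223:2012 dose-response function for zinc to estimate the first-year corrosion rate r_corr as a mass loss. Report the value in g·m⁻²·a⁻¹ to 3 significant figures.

zinc: f(T) = +0.038·(T−10) [T≤10 °C] = -0.6042
  sulphur-dioxide contribution → 0.2318 μm/a
  chloride contribution → 0.1845 μm/a
  ⇒ r_corr(zinc) = 0.4163 μm/a
Convert to mass loss: 0.4163 μm/a × 7.14 g/cm³ = 2.972 g·m⁻²·a⁻¹

r_corr = 2.97 g·m⁻²·a⁻¹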